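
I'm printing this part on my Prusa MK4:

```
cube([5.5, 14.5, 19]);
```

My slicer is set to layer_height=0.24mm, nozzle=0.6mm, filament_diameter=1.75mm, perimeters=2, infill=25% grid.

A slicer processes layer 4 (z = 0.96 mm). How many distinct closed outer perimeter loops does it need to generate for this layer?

At z = 0.96 mm: the cube (footprint 5.5×14.5) is included at this height. The result has 1 disconnected region.

1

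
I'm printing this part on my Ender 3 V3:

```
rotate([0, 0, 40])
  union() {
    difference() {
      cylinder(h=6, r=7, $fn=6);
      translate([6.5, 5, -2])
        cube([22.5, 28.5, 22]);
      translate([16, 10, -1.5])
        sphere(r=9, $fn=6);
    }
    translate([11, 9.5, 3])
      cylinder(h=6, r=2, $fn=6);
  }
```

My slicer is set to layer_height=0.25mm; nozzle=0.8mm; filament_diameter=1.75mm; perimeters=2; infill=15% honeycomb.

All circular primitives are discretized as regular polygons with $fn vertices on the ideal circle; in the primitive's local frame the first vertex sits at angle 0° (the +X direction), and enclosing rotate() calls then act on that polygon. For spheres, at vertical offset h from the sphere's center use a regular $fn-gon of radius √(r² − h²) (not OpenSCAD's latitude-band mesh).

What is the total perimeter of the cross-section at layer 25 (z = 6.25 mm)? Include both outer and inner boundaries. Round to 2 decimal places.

At z = 6.25 mm: the cylinder is not intersected at this z (z outside [0, 6]); the cube at (6.5, 5) (footprint 22.5×28.5) is included at this height (perimeter 102.00 mm); the sphere at (16, 10): section is a regular 6-gon, circumradius = √(r²−h²) = √(9²−7.75²) = 4.576 (perimeter = 2·6·4.576·sin(180°/6) = 27.45 mm); Taking the first minus the rest: the first operand is absent here, so nothing remains; the r=2 cylinder at (11, 9.5) contributes a regular 6-gon of circumradius 2 (perimeter = 2·6·2.000·sin(180°/6) = 12.00 mm); Merging all regions: only the r=2 cylinder at (11, 9.5) is present, so the union is just that shape — boundary = 12.00 mm; (whole slice rotated 40° about Z — lengths, areas and connectivity unchanged). Overall, the cross-section is a single solid region. Total boundary length (outer) = 12.00 mm.

12.00 mm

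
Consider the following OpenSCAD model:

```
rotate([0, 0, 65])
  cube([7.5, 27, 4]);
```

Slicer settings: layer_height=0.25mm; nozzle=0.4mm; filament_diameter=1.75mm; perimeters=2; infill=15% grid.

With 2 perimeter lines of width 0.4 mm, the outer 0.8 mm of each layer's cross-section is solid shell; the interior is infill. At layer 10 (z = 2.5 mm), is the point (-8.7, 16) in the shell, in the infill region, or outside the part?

outside

At z = 2.5 mm: the 7.5×27 cube contributes its full rectangle; (rotated 65° about Z; rotation is an isometry so areas/perimeters/island counts are preserved). Overall, the cross-section is a single solid region. Undo the 65° rotation: the query point maps to (10.824, 14.647) in the un-rotated model frame. The nearest boundary edge runs (7.50, 0.00)→(7.50, 27.00); distance from the point to it = 3.32 mm. The point is not inside any of the regions above, so it lies outside the cross-section (3.32 mm from the nearest boundary).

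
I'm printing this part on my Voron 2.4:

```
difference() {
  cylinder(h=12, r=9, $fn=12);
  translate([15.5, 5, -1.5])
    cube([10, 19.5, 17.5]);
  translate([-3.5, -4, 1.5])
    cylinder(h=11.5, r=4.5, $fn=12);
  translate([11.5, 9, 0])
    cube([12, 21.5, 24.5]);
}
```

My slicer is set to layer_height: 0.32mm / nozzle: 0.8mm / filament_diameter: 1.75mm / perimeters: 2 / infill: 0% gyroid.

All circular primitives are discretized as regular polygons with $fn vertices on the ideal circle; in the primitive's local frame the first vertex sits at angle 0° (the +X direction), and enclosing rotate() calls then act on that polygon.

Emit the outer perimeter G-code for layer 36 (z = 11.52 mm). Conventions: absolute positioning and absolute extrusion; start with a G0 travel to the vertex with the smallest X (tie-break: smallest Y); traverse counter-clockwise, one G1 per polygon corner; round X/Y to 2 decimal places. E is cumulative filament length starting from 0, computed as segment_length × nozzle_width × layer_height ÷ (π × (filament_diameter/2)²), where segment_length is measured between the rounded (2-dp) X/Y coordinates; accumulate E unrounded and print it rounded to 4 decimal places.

At z = 11.52 mm: the cylinder: section is a regular 12-gon, circumradius r=9; the 10×19.5 cube at (15.5, 5) contributes its full rectangle; the r=4.5 cylinder at (-3.5, -4) gives a regular 12-gon of circumradius 4.5 (constant along its height); the 12×21.5 cube at (11.5, 9) contributes its full rectangle; After the difference (first − rest): starting from the r=9 cylinder, the 10×19.5 cube at (15.5, 5) misses the remaining region (no effect); the r=4.5 cylinder at (-3.5, -4) partially overlaps it — only the 56.41 mm² overlap (of its 60.75 mm²) is removed, clipping the outline; the 12×21.5 cube at (11.5, 9) misses the remaining region (no effect) — 1 connected region. The outline is a single polygon with 20 vertices. Extrusion per mm of travel: 0.8 × 0.32 / (π × 0.875²) = 0.106432. Accumulating E over each segment gives final E = 7.3105.

G0 X-9.00 Y0.00 Z11.52
G1 X-7.96 Y-3.87 E0.4265
G1 X-7.40 Y-1.75 E0.6599
G1 X-5.75 Y-0.10 E0.9082
G1 X-3.50 Y0.50 E1.1561
G1 X-1.25 Y-0.10 E1.4039
G1 X0.40 Y-1.75 E1.6523
G1 X1.00 Y-4.00 E1.9001
G1 X0.40 Y-6.25 E2.1480
G1 X-1.25 Y-7.90 E2.3963
G1 X-2.68 Y-8.28 E2.5538
G1 X0.00 Y-9.00 E2.8491
G1 X4.50 Y-7.79 E3.3451
G1 X7.79 Y-4.50 E3.8403
G1 X9.00 Y0.00 E4.3363
G1 X7.79 Y4.50 E4.8322
G1 X4.50 Y7.79 E5.3274
G1 X0.00 Y9.00 E5.8234
G1 X-4.50 Y7.79 E6.3193
G1 X-7.79 Y4.50 E6.8146
G1 X-9.00 Y0.00 E7.3105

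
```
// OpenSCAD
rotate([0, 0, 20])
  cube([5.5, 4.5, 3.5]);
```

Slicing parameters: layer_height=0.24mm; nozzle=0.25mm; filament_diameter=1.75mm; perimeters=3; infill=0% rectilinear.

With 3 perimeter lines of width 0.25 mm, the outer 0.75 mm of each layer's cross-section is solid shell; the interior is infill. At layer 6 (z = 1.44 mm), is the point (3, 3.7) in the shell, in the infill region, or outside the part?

infill

At z = 1.44 mm: the cube is present — its section is the full 5.5×4.5 rectangle; (whole slice rotated 20° about Z — lengths, areas and connectivity unchanged). Overall, the cross-section is a single solid region. Undo the 20° rotation: the query point maps to (4.085, 2.451) in the un-rotated model frame. The nearest boundary edge runs (5.50, 0.00)→(5.50, 4.50); distance from the point to it = 1.42 mm. The point is inside the cross-section and 1.42 mm from the nearest boundary — more than the 0.75 mm shell width (3 × 0.25), so it's in the infill interior.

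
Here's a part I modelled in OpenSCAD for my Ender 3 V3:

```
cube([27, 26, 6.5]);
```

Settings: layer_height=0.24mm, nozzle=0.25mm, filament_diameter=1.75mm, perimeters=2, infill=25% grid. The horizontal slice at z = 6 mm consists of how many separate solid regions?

1

At z = 6 mm: the cube (footprint 27×26) is included at this height. The result has 1 disconnected region.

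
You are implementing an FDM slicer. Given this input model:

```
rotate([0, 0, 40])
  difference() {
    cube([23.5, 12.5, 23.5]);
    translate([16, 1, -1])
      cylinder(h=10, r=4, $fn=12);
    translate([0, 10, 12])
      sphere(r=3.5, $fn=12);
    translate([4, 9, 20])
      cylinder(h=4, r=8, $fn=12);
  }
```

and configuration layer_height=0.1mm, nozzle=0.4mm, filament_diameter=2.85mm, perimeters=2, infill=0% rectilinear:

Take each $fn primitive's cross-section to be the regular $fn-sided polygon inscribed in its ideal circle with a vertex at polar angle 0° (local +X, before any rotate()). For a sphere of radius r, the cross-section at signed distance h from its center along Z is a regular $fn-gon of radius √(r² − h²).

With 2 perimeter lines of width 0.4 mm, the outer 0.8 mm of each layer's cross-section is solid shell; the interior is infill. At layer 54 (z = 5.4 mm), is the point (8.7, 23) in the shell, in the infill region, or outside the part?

shell

At z = 5.4 mm: the 23.5×12.5 cube contributes its full rectangle; the r=4 cylinder at (16, 1) contributes a regular 12-gon of circumradius 4; the sphere at (0, 10) is not intersected at this z (|z−center|=6.600 > r=3.5); the cylinder at (4, 9) does not reach this height (z outside [20, 24]); Taking the first minus the rest: starting from the 23.5×12.5 cube, the r=4 cylinder at (16, 1) partially overlaps it — only the 31.73 mm² overlap (of its 48.00 mm²) is removed, clipping the outline — 1 connected region; (whole slice rotated 40° about Z — lengths, areas and connectivity unchanged). Overall, the cross-section is a single solid region. Undo the 40° rotation: the query point maps to (21.449, 12.027) in the un-rotated model frame. The nearest boundary edge runs (0.00, 12.50)→(23.50, 12.50); distance from the point to it = 0.47 mm. The point is inside the cross-section, 0.47 mm from the nearest boundary — within the 0.8 mm shell band (2 × 0.4).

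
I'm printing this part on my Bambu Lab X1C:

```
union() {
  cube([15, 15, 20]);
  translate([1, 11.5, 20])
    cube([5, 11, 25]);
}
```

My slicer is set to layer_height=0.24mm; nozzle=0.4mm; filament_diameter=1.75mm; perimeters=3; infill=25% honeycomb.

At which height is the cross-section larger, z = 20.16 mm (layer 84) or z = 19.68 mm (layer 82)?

Layer 84 (z = 20.16): the cube is absent (z outside [0, 20]); the cube at (1, 11.5) (footprint 5×11) is included at this height (area 55.00 mm²); Taking the union: only the 5×11 cube at (1, 11.5) is present, so the union is just that shape — area = 55.00 mm². So its area = 55.00 mm². Layer 82 (z = 19.68): the cube (footprint 15×15) is included at this height (area 225.00 mm²); the cube at (1, 11.5) is not intersected at this z (z outside [20, 45]); Taking the union: only the 15×15 cube is present, so the union is just that shape — area = 225.00 mm². So its area = 225.00 mm². Layer 82 is larger (225.00 vs 55.00 mm²).

layer 82 (z = 19.68 mm)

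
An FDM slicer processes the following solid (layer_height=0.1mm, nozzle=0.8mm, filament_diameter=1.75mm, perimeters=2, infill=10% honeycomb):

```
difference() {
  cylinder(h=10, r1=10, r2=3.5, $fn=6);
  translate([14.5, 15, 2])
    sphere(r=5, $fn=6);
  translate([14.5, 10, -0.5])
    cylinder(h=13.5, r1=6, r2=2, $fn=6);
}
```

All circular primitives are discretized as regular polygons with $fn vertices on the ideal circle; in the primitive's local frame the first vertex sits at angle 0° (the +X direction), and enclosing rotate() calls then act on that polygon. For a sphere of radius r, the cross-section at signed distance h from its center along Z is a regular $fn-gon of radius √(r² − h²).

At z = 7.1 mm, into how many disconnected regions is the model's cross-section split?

At z = 7.1 mm: the cone contributes a regular 6-gon of circumradius 5.385 (interpolated between r1=10 and r2=3.5 at t=0.710); the sphere at (14.5, 15) is absent (|z−center|=5.100 > r=5); the cone at (14.5, 10) (r1=6→r2=2) has section circumradius 3.748 here — a regular 6-gon; Taking the first minus the rest: starting from the cone, the cone at (14.5, 10) misses the remaining region (no effect) — 1 connected region. The result has 1 disconnected region.

1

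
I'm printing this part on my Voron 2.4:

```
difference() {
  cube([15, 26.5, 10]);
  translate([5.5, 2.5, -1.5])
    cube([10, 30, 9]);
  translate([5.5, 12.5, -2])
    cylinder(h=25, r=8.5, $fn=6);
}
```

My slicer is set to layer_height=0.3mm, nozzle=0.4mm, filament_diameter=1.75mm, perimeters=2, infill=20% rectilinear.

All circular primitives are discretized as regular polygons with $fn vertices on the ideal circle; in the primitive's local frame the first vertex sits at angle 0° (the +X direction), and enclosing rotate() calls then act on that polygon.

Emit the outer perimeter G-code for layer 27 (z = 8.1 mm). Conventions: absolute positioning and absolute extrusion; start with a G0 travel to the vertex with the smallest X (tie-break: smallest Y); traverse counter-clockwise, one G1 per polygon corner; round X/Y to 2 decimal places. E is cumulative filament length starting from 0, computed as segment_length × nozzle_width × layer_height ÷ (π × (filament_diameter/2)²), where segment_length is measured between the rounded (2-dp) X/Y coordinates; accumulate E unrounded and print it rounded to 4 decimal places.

At z = 8.1 mm: the 15×26.5 cube contributes its full rectangle; the cube at (5.5, 2.5) is not intersected at this z (z outside [-1.5, 7.5]); the cylinder at (5.5, 12.5): section is a regular 6-gon, circumradius r=8.5; Taking the first minus the rest: starting from the 15×26.5 cube, the r=8.5 cylinder at (5.5, 12.5) partially overlaps it — only the 172.12 mm² overlap (of its 187.71 mm²) is removed, clipping the outline — 1 connected region. The outline is a single polygon with 11 vertices. Extrusion per mm of travel: 0.4 × 0.3 / (π × 0.875²) = 0.049890. Accumulating E over each segment gives final E = 5.5672.

G0 X0.00 Y0.00 Z8.10
G1 X15.00 Y0.00 E0.7484
G1 X15.00 Y26.50 E2.0704
G1 X0.00 Y26.50 E2.8188
G1 X0.00 Y17.70 E3.2578
G1 X1.25 Y19.86 E3.3823
G1 X9.75 Y19.86 E3.8064
G1 X14.00 Y12.50 E4.2304
G1 X9.75 Y5.14 E4.6544
G1 X1.25 Y5.14 E5.0785
G1 X0.00 Y7.30 E5.2030
G1 X0.00 Y0.00 E5.5672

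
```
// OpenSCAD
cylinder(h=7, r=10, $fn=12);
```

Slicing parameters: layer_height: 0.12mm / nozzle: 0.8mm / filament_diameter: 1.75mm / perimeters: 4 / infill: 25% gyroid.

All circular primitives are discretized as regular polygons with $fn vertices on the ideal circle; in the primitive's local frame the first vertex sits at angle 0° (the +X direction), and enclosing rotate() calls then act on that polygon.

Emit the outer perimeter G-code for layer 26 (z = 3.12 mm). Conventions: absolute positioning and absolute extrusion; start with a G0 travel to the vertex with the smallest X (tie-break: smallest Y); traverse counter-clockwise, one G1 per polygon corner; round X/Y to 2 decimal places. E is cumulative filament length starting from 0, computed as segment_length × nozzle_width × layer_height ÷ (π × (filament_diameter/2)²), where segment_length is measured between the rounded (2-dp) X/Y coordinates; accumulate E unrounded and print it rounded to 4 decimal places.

G0 X-10.00 Y0.00 Z3.12
G1 X-8.66 Y-5.00 E0.2066
G1 X-5.00 Y-8.66 E0.4132
G1 X0.00 Y-10.00 E0.6198
G1 X5.00 Y-8.66 E0.8264
G1 X8.66 Y-5.00 E1.0330
G1 X10.00 Y0.00 E1.2396
G1 X8.66 Y5.00 E1.4462
G1 X5.00 Y8.66 E1.6528
G1 X0.00 Y10.00 E1.8594
G1 X-5.00 Y8.66 E2.0660
G1 X-8.66 Y5.00 E2.2726
G1 X-10.00 Y0.00 E2.4792

At z = 3.12 mm: the r=10 cylinder contributes a regular 12-gon of circumradius 10. The outline is a single polygon with 12 vertices. Extrusion per mm of travel: 0.8 × 0.12 / (π × 0.875²) = 0.039912. Accumulating E over each segment gives final E = 2.4792.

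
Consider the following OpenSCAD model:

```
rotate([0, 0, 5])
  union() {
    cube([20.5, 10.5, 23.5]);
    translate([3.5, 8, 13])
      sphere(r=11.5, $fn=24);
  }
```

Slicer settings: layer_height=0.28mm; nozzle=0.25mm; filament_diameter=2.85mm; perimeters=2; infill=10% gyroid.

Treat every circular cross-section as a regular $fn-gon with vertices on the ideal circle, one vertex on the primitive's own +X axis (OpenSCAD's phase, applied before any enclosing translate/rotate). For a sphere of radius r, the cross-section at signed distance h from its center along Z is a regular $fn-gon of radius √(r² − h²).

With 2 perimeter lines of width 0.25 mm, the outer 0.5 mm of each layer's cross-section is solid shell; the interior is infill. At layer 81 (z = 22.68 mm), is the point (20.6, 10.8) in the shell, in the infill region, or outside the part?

outside

At z = 22.68 mm: the cube is present — its section is the full 20.5×10.5 rectangle; the r=11.5 sphere at (3.5, 8) slices to a regular 24-gon of circumradius 6.209 (√(r²−h²) with h=9.68 from center); Combining (union): the regions partially overlap (shared area 74.07 mm²), so overlapping operands fuse into one piece — 1 connected region; (whole slice rotated 5° about Z — lengths, areas and connectivity unchanged). Overall, the cross-section is a single solid region. Undo the 5° rotation: the query point maps to (21.463, 8.963) in the un-rotated model frame. The nearest boundary edge runs (20.50, 10.50)→(20.50, 0.00); distance from the point to it = 0.96 mm. The point is not inside any of the regions above, so it lies outside the cross-section (0.96 mm from the nearest boundary).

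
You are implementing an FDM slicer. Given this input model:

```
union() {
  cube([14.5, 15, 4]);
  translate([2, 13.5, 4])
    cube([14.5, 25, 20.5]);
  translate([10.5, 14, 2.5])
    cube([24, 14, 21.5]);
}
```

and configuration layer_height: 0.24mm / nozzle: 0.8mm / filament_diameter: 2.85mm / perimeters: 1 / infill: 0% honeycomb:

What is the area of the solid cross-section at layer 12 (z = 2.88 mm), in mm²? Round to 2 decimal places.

549.50 mm²

At z = 2.88 mm: the cube is present — its section is the full 14.5×15 rectangle (area 217.50 mm²); the cube at (2, 13.5) is absent (z outside [4, 24.5]); the cube at (10.5, 14) is present — its section is the full 24×14 rectangle (area 336.00 mm²); Taking the union: the regions partially overlap — summed areas 553.50 mm² minus the doubly-counted overlap 4.00 mm² gives 549.50 mm² — area = 549.50 mm². Overall, the cross-section is a single solid region. Net area = 549.50 mm².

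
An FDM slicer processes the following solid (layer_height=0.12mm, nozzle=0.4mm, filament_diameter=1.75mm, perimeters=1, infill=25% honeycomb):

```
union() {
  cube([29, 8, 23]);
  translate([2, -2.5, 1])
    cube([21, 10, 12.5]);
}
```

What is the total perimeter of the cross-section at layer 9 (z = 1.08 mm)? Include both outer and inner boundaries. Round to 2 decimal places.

79.00 mm

At z = 1.08 mm: the cube (footprint 29×8) is included at this height (perimeter 74.00 mm); the cube at (2, -2.5) is present — its section is the full 21×10 rectangle (perimeter 62.00 mm); Taking the union: the regions partially overlap (shared area 157.50 mm²), so the edge portions inside another operand are dropped and the merged outline is re-measured after clipping — boundary = 79.00 mm. Overall, the cross-section is a single solid region. Total boundary length (outer) = 79.00 mm.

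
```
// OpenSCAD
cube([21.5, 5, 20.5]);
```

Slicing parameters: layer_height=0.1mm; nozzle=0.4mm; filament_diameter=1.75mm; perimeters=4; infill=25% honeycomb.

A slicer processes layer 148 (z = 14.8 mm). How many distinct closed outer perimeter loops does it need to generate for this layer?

1

At z = 14.8 mm: the 21.5×5 cube contributes its full rectangle. The result has 1 disconnected region.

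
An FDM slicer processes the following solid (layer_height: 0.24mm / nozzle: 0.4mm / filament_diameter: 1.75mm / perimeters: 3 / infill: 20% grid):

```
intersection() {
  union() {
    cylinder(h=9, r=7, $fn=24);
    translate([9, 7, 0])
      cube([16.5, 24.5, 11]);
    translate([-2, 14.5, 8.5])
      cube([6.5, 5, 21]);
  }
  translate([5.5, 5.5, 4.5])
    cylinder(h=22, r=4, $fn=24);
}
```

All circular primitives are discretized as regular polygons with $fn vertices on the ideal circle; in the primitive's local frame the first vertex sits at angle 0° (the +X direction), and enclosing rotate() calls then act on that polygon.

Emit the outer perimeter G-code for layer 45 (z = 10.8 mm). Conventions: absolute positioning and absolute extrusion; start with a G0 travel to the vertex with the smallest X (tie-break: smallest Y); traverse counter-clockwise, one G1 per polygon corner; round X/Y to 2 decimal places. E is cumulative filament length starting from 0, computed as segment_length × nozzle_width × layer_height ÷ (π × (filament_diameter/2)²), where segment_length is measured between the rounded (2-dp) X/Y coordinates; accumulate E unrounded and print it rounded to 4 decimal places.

At z = 10.8 mm: the cylinder is absent (z outside [0, 9]); the 16.5×24.5 cube at (9, 7) contributes its full rectangle; the cube at (-2, 14.5) (footprint 6.5×5) is included at this height; Merging all regions: the 2 present regions are separate (no shared area or edge), so areas and boundary lengths simply add and each stays a separate island — 2 connected regions; the r=4 cylinder at (5.5, 5.5) contributes a regular 24-gon of circumradius 4; Keeping only the common overlap: the r=4 cylinder at (5.5, 5.5) partially overlaps the result so far; clipping to the common part keeps 0.04 mm² — 1 connected region. The outline is a single polygon with 3 vertices. Extrusion per mm of travel: 0.4 × 0.24 / (π × 0.875²) = 0.039912. Accumulating E over each segment gives final E = 0.0409.

G0 X9.00 Y7.00 Z10.80
G1 X9.17 Y7.00 E0.0068
G1 X9.00 Y7.41 E0.0245
G1 X9.00 Y7.00 E0.0409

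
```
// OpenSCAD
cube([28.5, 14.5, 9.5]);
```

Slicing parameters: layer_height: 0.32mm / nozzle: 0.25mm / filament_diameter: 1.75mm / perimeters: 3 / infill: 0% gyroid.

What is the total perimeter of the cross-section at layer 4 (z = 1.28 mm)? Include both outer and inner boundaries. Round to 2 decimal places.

At z = 1.28 mm: the 28.5×14.5 cube contributes its full rectangle (perimeter 86.00 mm). Overall, the cross-section is a single solid region. Total boundary length (outer) = 86.00 mm.

86.00 mm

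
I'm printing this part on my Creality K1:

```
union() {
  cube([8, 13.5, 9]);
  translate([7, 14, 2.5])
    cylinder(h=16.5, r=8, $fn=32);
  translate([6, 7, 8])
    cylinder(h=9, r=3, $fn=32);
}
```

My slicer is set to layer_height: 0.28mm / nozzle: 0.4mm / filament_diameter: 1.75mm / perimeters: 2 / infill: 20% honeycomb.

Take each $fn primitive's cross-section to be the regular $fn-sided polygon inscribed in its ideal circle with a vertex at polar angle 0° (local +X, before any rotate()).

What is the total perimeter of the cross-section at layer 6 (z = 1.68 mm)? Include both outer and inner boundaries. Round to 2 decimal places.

43.00 mm

At z = 1.68 mm: the cube is present — its section is the full 8×13.5 rectangle (perimeter 43.00 mm); the cylinder at (7, 14) is absent (z outside [2.5, 19]); the cylinder at (6, 7) is not intersected at this z (z outside [8, 17]); Merging all regions: only the 8×13.5 cube is present, so the union is just that shape — boundary = 43.00 mm. Overall, the cross-section is a single solid region. Total boundary length (outer) = 43.00 mm.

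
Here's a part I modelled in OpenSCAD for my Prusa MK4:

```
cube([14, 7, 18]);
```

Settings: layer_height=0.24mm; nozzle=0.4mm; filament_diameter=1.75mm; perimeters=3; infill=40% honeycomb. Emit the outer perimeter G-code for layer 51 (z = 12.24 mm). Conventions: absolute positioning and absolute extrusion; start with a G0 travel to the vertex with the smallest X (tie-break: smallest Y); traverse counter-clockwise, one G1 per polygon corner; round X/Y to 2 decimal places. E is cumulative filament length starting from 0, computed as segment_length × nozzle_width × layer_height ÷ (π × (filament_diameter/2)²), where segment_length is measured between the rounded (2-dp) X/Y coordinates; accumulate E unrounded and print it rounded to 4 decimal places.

At z = 12.24 mm: the cube (footprint 14×7) is included at this height. The outline is a single polygon with 4 vertices. Extrusion per mm of travel: 0.4 × 0.24 / (π × 0.875²) = 0.039912. Accumulating E over each segment gives final E = 1.6763.

G0 X0.00 Y0.00 Z12.24
G1 X14.00 Y0.00 E0.5588
G1 X14.00 Y7.00 E0.8382
G1 X0.00 Y7.00 E1.3969
G1 X0.00 Y0.00 E1.6763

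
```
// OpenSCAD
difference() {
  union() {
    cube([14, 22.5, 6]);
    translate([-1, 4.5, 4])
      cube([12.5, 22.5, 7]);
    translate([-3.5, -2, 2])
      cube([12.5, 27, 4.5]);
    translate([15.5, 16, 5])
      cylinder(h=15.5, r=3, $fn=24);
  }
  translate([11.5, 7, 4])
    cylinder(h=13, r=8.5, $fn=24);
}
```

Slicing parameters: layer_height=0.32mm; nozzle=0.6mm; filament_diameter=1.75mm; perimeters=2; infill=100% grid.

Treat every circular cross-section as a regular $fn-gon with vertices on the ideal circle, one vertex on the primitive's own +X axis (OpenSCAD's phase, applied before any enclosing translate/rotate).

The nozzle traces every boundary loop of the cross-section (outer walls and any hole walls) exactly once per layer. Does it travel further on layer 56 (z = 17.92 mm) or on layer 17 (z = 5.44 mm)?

layer 17 (z = 5.44 mm)

Layer 56 (z = 17.92): the cube is absent (z outside [0, 6]); the cube at (-1, 4.5) does not reach this height (z outside [4, 11]); the cube at (-3.5, -2) is absent (z outside [2, 6.5]); the r=3 cylinder at (15.5, 16) gives a regular 24-gon of circumradius 3 (constant along its height) (perimeter = 2·24·3.000·sin(180°/24) = 18.80 mm); Merging all regions: only the r=3 cylinder at (15.5, 16) is present, so the union is just that shape — boundary = 18.80 mm; the cylinder at (11.5, 7) is not intersected at this z (z outside [4, 17]); Subtracting the remaining from the first: none of the subtracted shapes is present at this height, so the result so far is unchanged — boundary = 18.80 mm. So its perimeter = 18.80 mm. Layer 17 (z = 5.44): the cube is present — its section is the full 14×22.5 rectangle (perimeter 73.00 mm); the cube at (-1, 4.5) is present — its section is the full 12.5×22.5 rectangle (perimeter 70.00 mm); the cube at (-3.5, -2) is present — its section is the full 12.5×27 rectangle (perimeter 79.00 mm); the r=3 cylinder at (15.5, 16) gives a regular 24-gon of circumradius 3 (constant along its height) (perimeter = 2·24·3.000·sin(180°/24) = 18.80 mm); Taking the union: the regions partially overlap (shared area 457.92 mm²), so the edge portions inside another operand are dropped and the merged outline is re-measured after clipping — boundary = 100.33 mm; the cylinder at (11.5, 7): section is a regular 24-gon, circumradius r=8.5 (perimeter = 2·24·8.500·sin(180°/24) = 53.25 mm); Subtracting the remaining from the first: starting from the result so far, the r=8.5 cylinder at (11.5, 7) partially overlaps it — only the 150.87 mm² overlap (of its 224.40 mm²) is removed, clipping the outline — boundary = 107.81 mm. So its perimeter = 107.81 mm. Layer 17 is larger (107.81 vs 18.80 mm).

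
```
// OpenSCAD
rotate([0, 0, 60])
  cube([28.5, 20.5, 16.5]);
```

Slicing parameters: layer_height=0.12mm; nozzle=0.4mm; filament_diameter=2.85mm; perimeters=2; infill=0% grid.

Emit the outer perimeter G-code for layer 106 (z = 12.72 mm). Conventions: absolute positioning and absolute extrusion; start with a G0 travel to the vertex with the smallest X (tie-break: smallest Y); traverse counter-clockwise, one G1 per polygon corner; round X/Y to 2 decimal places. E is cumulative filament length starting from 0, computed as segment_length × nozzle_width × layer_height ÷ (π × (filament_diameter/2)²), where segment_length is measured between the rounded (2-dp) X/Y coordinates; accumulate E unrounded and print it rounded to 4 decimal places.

G0 X-17.75 Y10.25 Z12.72
G1 X0.00 Y0.00 E0.1542
G1 X14.25 Y24.68 E0.3687
G1 X-3.50 Y34.93 E0.5229
G1 X-17.75 Y10.25 E0.7373

At z = 12.72 mm: the 28.5×20.5 cube contributes its full rectangle; (rotated 60° about Z; rotation is an isometry so areas/perimeters/island counts are preserved). The outline is a single polygon with 4 vertices. Extrusion per mm of travel: 0.4 × 0.12 / (π × 1.425²) = 0.007524. Accumulating E over each segment gives final E = 0.7373.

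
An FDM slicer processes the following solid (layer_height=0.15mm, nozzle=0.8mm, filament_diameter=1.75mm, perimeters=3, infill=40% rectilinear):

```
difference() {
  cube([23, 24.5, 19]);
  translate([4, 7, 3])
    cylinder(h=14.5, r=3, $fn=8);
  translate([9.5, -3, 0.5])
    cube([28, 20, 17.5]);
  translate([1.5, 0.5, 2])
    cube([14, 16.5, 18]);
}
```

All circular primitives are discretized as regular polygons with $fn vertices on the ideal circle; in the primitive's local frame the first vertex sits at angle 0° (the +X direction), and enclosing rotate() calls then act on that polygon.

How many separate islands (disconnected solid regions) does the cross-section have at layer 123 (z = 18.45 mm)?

At z = 18.45 mm: the cube (footprint 23×24.5) is included at this height; the cylinder at (4, 7) is absent (z outside [3, 17.5]); the cube at (9.5, -3) is absent (z outside [0.5, 18]); the cube at (1.5, 0.5) is present — its section is the full 14×16.5 rectangle; Taking the first minus the rest: starting from the 23×24.5 cube, the 14×16.5 cube at (1.5, 0.5) lies wholly inside it (removes its full 231.00 mm² and its 61.00 mm outline becomes a hole wall) — 1 connected region with 1 hole. Overall, the cross-section is one region with 1 hole. Island count = 1.

1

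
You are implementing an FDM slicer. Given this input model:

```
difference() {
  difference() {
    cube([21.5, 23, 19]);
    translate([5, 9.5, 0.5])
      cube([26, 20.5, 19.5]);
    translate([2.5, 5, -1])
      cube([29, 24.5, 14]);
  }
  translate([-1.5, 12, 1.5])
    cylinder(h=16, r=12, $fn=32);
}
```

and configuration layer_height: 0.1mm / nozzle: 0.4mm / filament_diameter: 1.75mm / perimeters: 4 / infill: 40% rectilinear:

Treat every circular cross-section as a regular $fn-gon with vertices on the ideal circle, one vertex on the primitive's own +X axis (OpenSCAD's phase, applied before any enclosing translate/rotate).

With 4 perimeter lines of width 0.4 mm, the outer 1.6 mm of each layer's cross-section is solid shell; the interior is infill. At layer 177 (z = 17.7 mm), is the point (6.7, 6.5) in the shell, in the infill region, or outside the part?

At z = 17.7 mm: the 21.5×23 cube contributes its full rectangle; the 26×20.5 cube at (5, 9.5) contributes its full rectangle; the cube at (2.5, 5) is not intersected at this z (z outside [-1, 13]); Subtracting the remaining from the first: starting from the 21.5×23 cube, the 26×20.5 cube at (5, 9.5) partially overlaps it — only the 222.75 mm² overlap (of its 533.00 mm²) is removed, clipping the outline — 1 connected region; the cylinder at (-1.5, 12) is not intersected at this z (z outside [1.5, 17.5]); After the difference (first − rest): none of the subtracted shapes is present at this height, so the result so far is unchanged — 1 connected region. Overall, the cross-section is a single solid region. The nearest boundary edge runs (5.00, 9.50)→(21.50, 9.50); distance from the point to it = 3.00 mm. The point is inside the cross-section and 3.00 mm from the nearest boundary — more than the 1.6 mm shell width (4 × 0.4), so it's in the infill interior.

infill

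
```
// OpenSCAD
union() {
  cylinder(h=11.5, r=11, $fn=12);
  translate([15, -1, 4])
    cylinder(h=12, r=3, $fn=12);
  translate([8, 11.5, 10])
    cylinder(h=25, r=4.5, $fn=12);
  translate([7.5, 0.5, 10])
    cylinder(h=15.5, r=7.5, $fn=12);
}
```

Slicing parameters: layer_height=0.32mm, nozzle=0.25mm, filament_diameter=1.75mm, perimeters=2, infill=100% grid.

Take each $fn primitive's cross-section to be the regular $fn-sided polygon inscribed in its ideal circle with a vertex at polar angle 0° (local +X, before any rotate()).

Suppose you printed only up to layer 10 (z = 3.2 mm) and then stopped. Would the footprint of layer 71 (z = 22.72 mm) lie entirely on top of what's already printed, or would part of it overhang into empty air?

Compare the two slices. At z = 3.2: the cylinder: section is a regular 12-gon, circumradius r=11 (area = (12/2)·11.000²·sin(360°/12) = 363.00 mm²); the cylinder at (15, -1) does not reach this height (z outside [4, 16]); the cylinder at (8, 11.5) is not intersected at this z (z outside [10, 35]); the cylinder at (7.5, 0.5) does not reach this height (z outside [10, 25.5]); Merging all regions: only the r=11 cylinder is present, so the union is just that shape — area = 363.00 mm². At z = 22.72: the cylinder does not reach this height (z outside [0, 11.5]); the cylinder at (15, -1) does not reach this height (z outside [4, 16]); the cylinder at (8, 11.5): section is a regular 12-gon, circumradius r=4.5 (area = (12/2)·4.500²·sin(360°/12) = 60.75 mm²); the r=7.5 cylinder at (7.5, 0.5) contributes a regular 12-gon of circumradius 7.5 (area = (12/2)·7.500²·sin(360°/12) = 168.75 mm²); Taking the union: the regions partially overlap — summed areas 229.50 mm² minus the doubly-counted overlap 1.83 mm² gives 227.67 mm² — area = 227.67 mm². Checking containment: at z = 22.72 the cross-section extends beyond the z = 3.2 cross-section by about 105.77 mm².

part overhangs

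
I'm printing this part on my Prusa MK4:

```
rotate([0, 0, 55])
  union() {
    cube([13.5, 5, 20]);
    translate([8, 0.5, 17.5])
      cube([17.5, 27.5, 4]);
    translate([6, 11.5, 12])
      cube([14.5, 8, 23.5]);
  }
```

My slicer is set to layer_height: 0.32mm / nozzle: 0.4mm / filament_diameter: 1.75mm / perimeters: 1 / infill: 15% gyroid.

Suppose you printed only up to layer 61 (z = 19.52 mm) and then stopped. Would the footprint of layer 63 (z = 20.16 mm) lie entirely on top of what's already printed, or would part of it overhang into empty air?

entirely on top

Compare the two slices. At z = 19.52: the 13.5×5 cube contributes its full rectangle (area 67.50 mm²); the cube at (8, 0.5) (footprint 17.5×27.5) is included at this height (area 481.25 mm²); the cube at (6, 11.5) (footprint 14.5×8) is included at this height (area 116.00 mm²); Merging all regions: the regions partially overlap — summed areas 664.75 mm² minus the doubly-counted overlap 124.75 mm² gives 540.00 mm² — area = 540.00 mm²; (rotated 55° about Z; rotation is an isometry so areas/perimeters/island counts are preserved). At z = 20.16: the cube does not reach this height (z outside [0, 20]); the 17.5×27.5 cube at (8, 0.5) contributes its full rectangle (area 481.25 mm²); the cube at (6, 11.5) (footprint 14.5×8) is included at this height (area 116.00 mm²); Merging all regions: the regions partially overlap — summed areas 597.25 mm² minus the doubly-counted overlap 100.00 mm² gives 497.25 mm² — area = 497.25 mm²; (whole slice rotated 55° about Z — lengths, areas and connectivity unchanged). Checking containment: the cross-section at z = 20.16 is a subset of the cross-section at z = 19.52.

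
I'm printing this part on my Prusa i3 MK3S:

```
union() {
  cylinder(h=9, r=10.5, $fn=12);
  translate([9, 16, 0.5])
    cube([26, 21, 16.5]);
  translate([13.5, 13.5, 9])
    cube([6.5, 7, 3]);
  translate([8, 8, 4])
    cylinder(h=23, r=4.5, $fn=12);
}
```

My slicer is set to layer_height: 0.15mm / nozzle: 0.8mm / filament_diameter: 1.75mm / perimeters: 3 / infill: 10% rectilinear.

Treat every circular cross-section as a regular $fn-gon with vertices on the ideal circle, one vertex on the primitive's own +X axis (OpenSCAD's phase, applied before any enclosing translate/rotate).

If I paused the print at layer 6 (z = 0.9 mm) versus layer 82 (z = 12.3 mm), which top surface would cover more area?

layer 6 (z = 0.9 mm)

Layer 6 (z = 0.9): the r=10.5 cylinder contributes a regular 12-gon of circumradius 10.5 (area = (12/2)·10.500²·sin(360°/12) = 330.75 mm²); the cube at (9, 16) is present — its section is the full 26×21 rectangle (area 546.00 mm²); the cube at (13.5, 13.5) is absent (z outside [9, 12]); the cylinder at (8, 8) is not intersected at this z (z outside [4, 27]); Merging all regions: the 2 present regions are separate (no shared area or edge), so areas and boundary lengths simply add and each stays a separate island — area = 876.75 mm². So its area = 876.75 mm². Layer 82 (z = 12.3): the cylinder does not reach this height (z outside [0, 9]); the cube at (9, 16) (footprint 26×21) is included at this height (area 546.00 mm²); the cube at (13.5, 13.5) is not intersected at this z (z outside [9, 12]); the cylinder at (8, 8): section is a regular 12-gon, circumradius r=4.5 (area = (12/2)·4.500²·sin(360°/12) = 60.75 mm²); Taking the union: the 2 present regions are separate (no shared area or edge), so areas and boundary lengths simply add and each stays a separate island — area = 606.75 mm². So its area = 606.75 mm². Layer 6 is larger (876.75 vs 606.75 mm²).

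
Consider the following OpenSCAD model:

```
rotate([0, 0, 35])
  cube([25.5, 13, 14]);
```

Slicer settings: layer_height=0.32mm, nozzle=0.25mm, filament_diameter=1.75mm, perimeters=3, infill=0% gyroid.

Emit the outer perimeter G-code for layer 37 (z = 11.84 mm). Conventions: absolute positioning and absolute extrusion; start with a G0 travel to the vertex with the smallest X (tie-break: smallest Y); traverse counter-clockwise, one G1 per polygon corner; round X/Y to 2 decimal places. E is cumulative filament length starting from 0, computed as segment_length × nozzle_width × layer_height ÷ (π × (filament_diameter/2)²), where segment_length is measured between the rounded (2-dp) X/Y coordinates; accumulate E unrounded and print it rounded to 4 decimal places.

At z = 11.84 mm: the cube is present — its section is the full 25.5×13 rectangle; (rotated 35° about Z; rotation is an isometry so areas/perimeters/island counts are preserved). The outline is a single polygon with 4 vertices. Extrusion per mm of travel: 0.25 × 0.32 / (π × 0.875²) = 0.033260. Accumulating E over each segment gives final E = 2.5615.

G0 X-7.46 Y10.65 Z11.84
G1 X0.00 Y0.00 E0.4325
G1 X20.89 Y14.63 E1.2807
G1 X13.43 Y25.28 E1.7132
G1 X-7.46 Y10.65 E2.5615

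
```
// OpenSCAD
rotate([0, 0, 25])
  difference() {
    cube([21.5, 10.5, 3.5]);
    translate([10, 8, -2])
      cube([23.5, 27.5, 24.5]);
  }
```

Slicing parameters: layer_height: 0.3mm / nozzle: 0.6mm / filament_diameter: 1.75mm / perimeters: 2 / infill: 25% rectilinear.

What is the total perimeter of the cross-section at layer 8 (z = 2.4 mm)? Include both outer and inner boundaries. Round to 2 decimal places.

At z = 2.4 mm: the 21.5×10.5 cube contributes its full rectangle (perimeter 64.00 mm); the 23.5×27.5 cube at (10, 8) contributes its full rectangle (perimeter 102.00 mm); Subtracting the remaining from the first: starting from the 21.5×10.5 cube, the 23.5×27.5 cube at (10, 8) partially overlaps it — only the 28.75 mm² overlap (of its 646.25 mm²) is removed, clipping the outline — boundary = 64.00 mm; (whole slice rotated 25° about Z — lengths, areas and connectivity unchanged). Overall, the cross-section is a single solid region. Total boundary length (outer) = 64.00 mm.

64.00 mm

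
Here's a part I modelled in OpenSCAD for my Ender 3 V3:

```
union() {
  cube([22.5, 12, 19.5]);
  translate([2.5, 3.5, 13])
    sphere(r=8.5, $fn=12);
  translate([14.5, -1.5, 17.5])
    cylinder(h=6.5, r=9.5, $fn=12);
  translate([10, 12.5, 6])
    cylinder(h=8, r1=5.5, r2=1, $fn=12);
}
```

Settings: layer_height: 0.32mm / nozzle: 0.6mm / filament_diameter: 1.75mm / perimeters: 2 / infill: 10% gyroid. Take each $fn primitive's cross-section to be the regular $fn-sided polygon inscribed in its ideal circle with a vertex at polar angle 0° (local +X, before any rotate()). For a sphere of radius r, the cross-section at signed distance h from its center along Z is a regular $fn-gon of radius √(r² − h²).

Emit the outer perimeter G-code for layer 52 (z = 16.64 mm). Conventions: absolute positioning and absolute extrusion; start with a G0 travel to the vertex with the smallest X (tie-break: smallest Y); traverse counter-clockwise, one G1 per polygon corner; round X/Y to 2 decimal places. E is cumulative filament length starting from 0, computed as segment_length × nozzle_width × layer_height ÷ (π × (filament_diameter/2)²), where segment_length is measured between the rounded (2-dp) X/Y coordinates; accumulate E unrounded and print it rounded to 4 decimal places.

G0 X-5.18 Y3.50 Z16.64
G1 X-4.15 Y-0.34 E0.3174
G1 X-1.34 Y-3.15 E0.6346
G1 X2.50 Y-4.18 E0.9519
G1 X6.34 Y-3.15 E1.2693
G1 X9.15 Y-0.34 E1.5865
G1 X9.24 Y0.00 E1.6146
G1 X22.50 Y0.00 E2.6731
G1 X22.50 Y12.00 E3.6310
G1 X0.00 Y12.00 E5.4270
G1 X0.00 Y10.51 E5.5459
G1 X-1.34 Y10.15 E5.6567
G1 X-4.15 Y7.34 E5.9739
G1 X-5.18 Y3.50 E6.2913

At z = 16.64 mm: the 22.5×12 cube contributes its full rectangle; the sphere at (2.5, 3.5): section is a regular 12-gon, circumradius = √(r²−h²) = √(8.5²−3.64²) = 7.681; the cylinder at (14.5, -1.5) does not reach this height (z outside [17.5, 24]); the cone at (10, 12.5) is absent (z outside [6, 14]); Combining (union): the regions partially overlap (shared area 96.61 mm²), so overlapping operands fuse into one piece — 1 connected region. The outline is a single polygon with 13 vertices. Extrusion per mm of travel: 0.6 × 0.32 / (π × 0.875²) = 0.079824. Accumulating E over each segment gives final E = 6.2913.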